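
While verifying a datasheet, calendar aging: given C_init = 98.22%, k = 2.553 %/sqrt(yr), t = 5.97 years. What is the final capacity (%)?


sqrt(t) = sqrt(5.97) = 2.4434
C_final = 98.22 - 2.553 * 2.4434 = 91.98%

91.98%


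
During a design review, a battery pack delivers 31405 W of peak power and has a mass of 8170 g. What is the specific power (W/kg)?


Convert: m = 8170 g = 8.17 kg
Specific power = 31405 W / 8.17 kg = 3844 W/kg

3844 W/kg


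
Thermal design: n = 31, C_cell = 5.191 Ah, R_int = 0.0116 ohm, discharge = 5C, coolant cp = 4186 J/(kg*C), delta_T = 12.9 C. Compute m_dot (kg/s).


Step 1: I = 5 * 5.191 = 25.955 A
Step 2: Q_cell = I^2 * R = 25.955^2 * 0.0116 = 7.8145 W
Step 3: Q_total = 31 * 7.8145 = 242.25 W
Step 4: m_dot = Q_total / (cp * dT) = 242.25 / (4186 * 12.9) = 0.004486 kg/s

0.004486 kg/s


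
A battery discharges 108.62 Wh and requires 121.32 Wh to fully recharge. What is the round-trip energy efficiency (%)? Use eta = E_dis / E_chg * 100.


Round-trip efficiency = 108.62/121.32 * 100% = 89.53%

89.53%


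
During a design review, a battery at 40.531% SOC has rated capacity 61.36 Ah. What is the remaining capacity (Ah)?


remaining = SOC / 100 * total = 40.531 / 100 * 61.36 = 24.87 Ah

24.87 Ah


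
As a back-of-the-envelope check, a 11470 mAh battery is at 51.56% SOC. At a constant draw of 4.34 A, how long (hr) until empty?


Convert: C_total = 11470 mAh = 11.47 Ah
Step 1: remaining = SOC/100 * C_total = 51.56/100 * 11.47 = 5.9139 Ah
Step 2: t = remaining / I = 5.9139 / 4.34 = 1.363 hr

1.363 hr


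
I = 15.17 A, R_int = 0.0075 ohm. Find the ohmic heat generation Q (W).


I^2 = 230.13
Q = 230.13 * 0.0075 = 1.726 W

1.726 W


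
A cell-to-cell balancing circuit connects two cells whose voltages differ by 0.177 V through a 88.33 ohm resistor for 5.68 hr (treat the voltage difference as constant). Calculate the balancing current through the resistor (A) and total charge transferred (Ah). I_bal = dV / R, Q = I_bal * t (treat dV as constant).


First, Ohm's law: I_bal = 0.177 V / 88.33 ohm = 0.0020038 A
Then Q = I * t = 0.0020038 A * 5.68 hr = 0.01138 Ah

I=0.0020038 A, Q=0.01138 Ah


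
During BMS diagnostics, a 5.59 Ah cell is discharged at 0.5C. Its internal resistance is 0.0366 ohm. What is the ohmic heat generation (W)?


Step 1: I = C_rate * capacity = 0.5 * 5.59 = 2.795 A
Step 2: Q = I^2 * R = 2.795^2 * 0.0366 = 7.812 * 0.0366 = 0.2859 W

0.2859 W


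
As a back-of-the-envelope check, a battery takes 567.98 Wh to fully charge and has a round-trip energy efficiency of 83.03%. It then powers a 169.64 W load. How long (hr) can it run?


Step 1: E_discharge = eta/100 * E_charge = 83.03/100 * 567.98 = 471.59 Wh
Step 2: t = E_discharge / P = 471.59 / 169.64 = 2.780 hr

2.780 hr


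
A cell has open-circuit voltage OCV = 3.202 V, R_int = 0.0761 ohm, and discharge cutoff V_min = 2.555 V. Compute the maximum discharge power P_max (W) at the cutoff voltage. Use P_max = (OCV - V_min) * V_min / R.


dV = OCV - V_min = 0.647 V (so I_max = dV / R)
P_max = dV * V_min / R = 0.647 * 2.555 / 0.0761 = 21.72 W

21.72 W


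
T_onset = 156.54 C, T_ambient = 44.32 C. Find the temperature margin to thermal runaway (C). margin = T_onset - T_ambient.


margin = T_onset - T_ambient = 156.54 - 44.32 = 112.22 C

112.22 C


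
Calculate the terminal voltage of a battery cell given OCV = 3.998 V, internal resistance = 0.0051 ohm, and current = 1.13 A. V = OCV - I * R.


V = OCV - I*R = 3.998 - 1.13 * 0.0051 = 3.992 V

3.992 V


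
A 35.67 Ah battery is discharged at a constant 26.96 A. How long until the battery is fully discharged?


Runtime = 35.67 Ah / 26.96 A = 1.323 hr

1.323 hr


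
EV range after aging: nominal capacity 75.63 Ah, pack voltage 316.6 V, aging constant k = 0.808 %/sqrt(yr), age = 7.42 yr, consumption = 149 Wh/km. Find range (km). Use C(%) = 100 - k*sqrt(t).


Step 1: capacity retention = 100 - 0.808 * sqrt(7.42) = 100 - 0.808 * 2.724 = 97.799%
Step 2: C_now = 75.63 * 97.799/100 = 73.965 Ah
Step 3: E_pack = V * C_now = 316.6 * 73.965 = 23417 Wh
Step 4: range = E_pack / consumption = 23417 / 149 = 157.2 km

157.2 km


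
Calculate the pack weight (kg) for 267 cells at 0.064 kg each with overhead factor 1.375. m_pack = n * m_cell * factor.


m_pack = n * m_cell * overhead = 267 * 0.064 * 1.375 = 23.50 kg

23.50 kg


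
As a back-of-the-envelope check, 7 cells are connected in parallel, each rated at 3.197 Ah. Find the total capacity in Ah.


Parallel capacities add: 7 * 3.197 Ah = 22.379 Ah

22.379 Ah


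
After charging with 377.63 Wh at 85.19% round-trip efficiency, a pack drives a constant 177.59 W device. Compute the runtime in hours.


Step 1: E_discharge = eta/100 * E_charge = 85.19/100 * 377.63 = 321.7 Wh
Step 2: t = E_discharge / P = 321.7 / 177.59 = 1.811 hr

1.811 hr


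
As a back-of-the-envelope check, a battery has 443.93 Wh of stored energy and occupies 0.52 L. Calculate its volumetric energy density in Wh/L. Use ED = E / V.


Volumetric ED = 443.93 Wh / 0.52 L = 853.7 Wh/L

853.7 Wh/L


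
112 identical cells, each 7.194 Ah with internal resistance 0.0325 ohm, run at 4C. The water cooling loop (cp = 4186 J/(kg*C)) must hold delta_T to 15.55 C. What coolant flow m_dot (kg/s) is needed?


Step 1: I = 4 * 7.194 = 28.776 A
Step 2: Q_cell = I^2 * R = 28.776^2 * 0.0325 = 26.912 W
Step 3: Q_total = 112 * 26.912 = 3014.1 W
Step 4: m_dot = Q_total / (cp * dT) = 3014.1 / (4186 * 15.55) = 0.04631 kg/s

0.04631 kg/s


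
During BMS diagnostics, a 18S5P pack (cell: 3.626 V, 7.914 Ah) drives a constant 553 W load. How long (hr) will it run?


Step 1: E_pack = Ns * V_cell * Np * C_cell = 18 * 3.626 * 5 * 7.914 = 2582.7 Wh
Step 2: t = E_pack / P = 2582.7 / 553 = 4.670 hr

4.670 hr


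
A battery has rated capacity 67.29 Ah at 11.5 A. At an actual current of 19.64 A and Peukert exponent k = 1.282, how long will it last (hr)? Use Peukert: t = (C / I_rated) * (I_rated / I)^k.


t_rated = C / I_rated = 67.29 / 11.5 = 5.8513 hr
(I_rated/I)^k = (0.58554)^1.282 = 0.50351
t = t_rated * (I_rated/I)^k = 5.8513 * 0.50351 = 2.946 hr

2.946 hr


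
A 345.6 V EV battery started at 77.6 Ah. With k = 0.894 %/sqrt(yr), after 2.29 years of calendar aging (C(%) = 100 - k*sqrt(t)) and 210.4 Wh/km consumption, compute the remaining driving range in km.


Step 1: capacity retention = 100 - 0.894 * sqrt(2.29) = 100 - 0.894 * 1.5133 = 98.647%
Step 2: C_now = 77.6 * 98.647/100 = 76.55 Ah
Step 3: E_pack = V * C_now = 345.6 * 76.55 = 26456 Wh
Step 4: range = E_pack / consumption = 26456 / 210.4 = 125.7 km

125.7 km


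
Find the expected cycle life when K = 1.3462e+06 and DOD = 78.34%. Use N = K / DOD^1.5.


Step 1: DOD^1.5 = 78.34^1.5 = 693.39
Step 2: N = 1.3462e+06 / 693.39 = 1941 cycles

1941 cycles


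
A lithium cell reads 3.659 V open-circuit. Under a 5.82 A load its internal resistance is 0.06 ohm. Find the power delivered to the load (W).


Step 1: V_terminal = OCV - I*R = 3.659 - 5.82 * 0.06 = 3.3098 V
Step 2: P_out = V_terminal * I = 3.3098 * 5.82 = 19.26 W

19.26 W


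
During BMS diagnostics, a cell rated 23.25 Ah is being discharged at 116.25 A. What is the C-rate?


Rearranging: C_rate = 116.25 / 23.25 = 5C

5C


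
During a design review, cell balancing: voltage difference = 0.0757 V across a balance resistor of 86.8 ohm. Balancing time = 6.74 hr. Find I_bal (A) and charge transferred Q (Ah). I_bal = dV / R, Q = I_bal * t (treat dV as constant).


I_bal = dV / R = 0.0757 / 86.8 = 8.7212e-04 A
Q = I_bal * t = 8.7212e-04 * 6.74 = 0.005878 Ah

I=8.7212e-04 A, Q=0.005878 Ah


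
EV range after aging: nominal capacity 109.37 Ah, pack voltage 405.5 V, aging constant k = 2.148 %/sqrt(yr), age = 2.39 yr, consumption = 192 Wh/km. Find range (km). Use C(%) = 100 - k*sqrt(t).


Step 1: capacity retention = 100 - 2.148 * sqrt(2.39) = 100 - 2.148 * 1.546 = 96.679%
Step 2: C_now = 109.37 * 96.679/100 = 105.74 Ah
Step 3: E_pack = V * C_now = 405.5 * 105.74 = 42878 Wh
Step 4: range = E_pack / consumption = 42878 / 192 = 223.3 km

223.3 km


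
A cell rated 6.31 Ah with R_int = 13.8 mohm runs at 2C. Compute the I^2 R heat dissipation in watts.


Convert: R = 13.8 mohm = 0.0138 ohm
Step 1: I = C_rate * capacity = 2 * 6.31 = 12.62 A
Step 2: Q = I^2 * R = 12.62^2 * 0.0138 = 159.26 * 0.0138 = 2.198 W

2.198 W


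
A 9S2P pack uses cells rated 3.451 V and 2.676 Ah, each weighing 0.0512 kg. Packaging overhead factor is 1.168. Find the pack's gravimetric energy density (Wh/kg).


Step 1: V_pack = 9 * 3.451 = 31.059 V
Step 2: C_pack = 2 * 2.676 = 5.352 Ah
Step 3: E_pack = V_pack * C_pack = 31.059 * 5.352 = 166.23 Wh
Step 4: m_pack = 9 * 2 * 0.0512 * 1.168 = 1.0764 kg
Step 5: ED = E_pack / m_pack = 166.23 / 1.0764 = 154.4 Wh/kg

154.4 Wh/kg


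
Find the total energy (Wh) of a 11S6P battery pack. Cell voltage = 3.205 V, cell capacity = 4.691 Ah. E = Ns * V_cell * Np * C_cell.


E = Ns * Vcell * Np * Ccell = 11 * 3.205 * 6 * 4.691 = 992.3 Wh

992.3 Wh


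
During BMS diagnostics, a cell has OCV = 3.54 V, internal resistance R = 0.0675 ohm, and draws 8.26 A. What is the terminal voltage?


IR drop = 8.26 * 0.0675 = 0.55755 V
V = 3.54 - 0.55755 = 2.982 V

2.982 V


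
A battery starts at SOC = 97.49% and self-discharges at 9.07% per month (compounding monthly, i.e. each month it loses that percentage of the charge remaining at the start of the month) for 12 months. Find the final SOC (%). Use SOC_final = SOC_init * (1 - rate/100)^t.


decay = (1 - 9.07/100)^12 = 0.31951
SOC_final = 97.49 * 0.31951 = 31.15%

31.15%


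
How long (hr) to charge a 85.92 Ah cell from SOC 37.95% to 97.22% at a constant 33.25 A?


delta_Ah = 85.92 * (97.22 - 37.95) / 100 = 50.925 Ah
t = delta_Ah / I = 50.925 / 33.25 = 1.532 hr

1.532 hr


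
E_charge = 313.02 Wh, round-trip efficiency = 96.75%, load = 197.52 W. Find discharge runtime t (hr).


Step 1: E_discharge = eta/100 * E_charge = 96.75/100 * 313.02 = 302.85 Wh
Step 2: t = E_discharge / P = 302.85 / 197.52 = 1.533 hr

1.533 hr


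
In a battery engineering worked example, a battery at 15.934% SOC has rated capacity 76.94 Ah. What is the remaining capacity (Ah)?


remaining = SOC / 100 * total = 15.934 / 100 * 76.94 = 12.26 Ah

12.26 Ah


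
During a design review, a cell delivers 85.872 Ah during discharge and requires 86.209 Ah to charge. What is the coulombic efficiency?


eta_c = Q_dis / Q_chg * 100 = 85.872 / 86.209 * 100 = 99.61%

99.61%


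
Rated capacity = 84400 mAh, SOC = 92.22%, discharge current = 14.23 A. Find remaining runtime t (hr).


Convert: C_total = 84400 mAh = 84.4 Ah
Step 1: remaining = SOC/100 * C_total = 92.22/100 * 84.4 = 77.834 Ah
Step 2: t = remaining / I = 77.834 / 14.23 = 5.470 hr

5.470 hr


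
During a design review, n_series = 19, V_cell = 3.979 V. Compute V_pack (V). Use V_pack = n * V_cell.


Series voltages add: 19 * 3.979 V = 75.601 V

75.601 V


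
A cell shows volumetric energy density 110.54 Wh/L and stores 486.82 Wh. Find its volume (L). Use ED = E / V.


V = E / ED = 486.82 / 110.54 = 4.404 L

4.404 L


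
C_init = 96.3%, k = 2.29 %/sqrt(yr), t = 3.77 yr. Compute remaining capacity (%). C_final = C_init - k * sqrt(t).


Step 1: sqrt(3.77 yr) = 1.9416
Step 2: drop = 2.29 * 1.9416 = 4.4463
Step 3: C_final = 96.3 - 4.4463 = 91.85%

91.85%


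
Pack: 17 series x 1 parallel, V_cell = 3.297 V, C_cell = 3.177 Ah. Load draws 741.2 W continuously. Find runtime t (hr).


Step 1: E_pack = Ns * V_cell * Np * C_cell = 17 * 3.297 * 1 * 3.177 = 178.07 Wh
Step 2: t = E_pack / P = 178.07 / 741.2 = 0.2402 hr

0.2402 hr


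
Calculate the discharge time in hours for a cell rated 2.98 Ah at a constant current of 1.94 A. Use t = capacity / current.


t = capacity / current = 2.98 / 1.94 = 1.536 hr

1.536 hr


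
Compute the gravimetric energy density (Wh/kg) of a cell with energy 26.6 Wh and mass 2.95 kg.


Specific energy = 26.6 Wh / 2.95 kg = 9.017 Wh/kg

9.017 Wh/kg


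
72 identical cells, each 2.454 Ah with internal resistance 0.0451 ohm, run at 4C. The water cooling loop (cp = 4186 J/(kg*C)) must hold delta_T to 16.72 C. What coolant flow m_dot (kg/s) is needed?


Step 1: I = 4 * 2.454 = 9.816 A
Step 2: Q_cell = I^2 * R = 9.816^2 * 0.0451 = 4.3456 W
Step 3: Q_total = 72 * 4.3456 = 312.88 W
Step 4: m_dot = Q_total / (cp * dT) = 312.88 / (4186 * 16.72) = 0.004470 kg/s

0.004470 kg/s


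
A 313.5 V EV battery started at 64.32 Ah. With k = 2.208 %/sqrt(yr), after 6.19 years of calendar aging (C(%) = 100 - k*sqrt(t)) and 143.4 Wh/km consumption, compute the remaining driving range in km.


Step 1: capacity retention = 100 - 2.208 * sqrt(6.19) = 100 - 2.208 * 2.488 = 94.506%
Step 2: C_now = 64.32 * 94.506/100 = 60.786 Ah
Step 3: E_pack = V * C_now = 313.5 * 60.786 = 19056 Wh
Step 4: range = E_pack / consumption = 19056 / 143.4 = 132.9 km

132.9 km


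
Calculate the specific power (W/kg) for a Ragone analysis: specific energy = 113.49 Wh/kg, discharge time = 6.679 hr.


P_specific = E / t = 113.49 / 6.679 = 16.99 W/kg

16.99 W/kg


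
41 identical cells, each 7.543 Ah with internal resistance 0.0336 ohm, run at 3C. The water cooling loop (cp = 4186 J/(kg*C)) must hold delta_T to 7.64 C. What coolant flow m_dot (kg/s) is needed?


Step 1: I = 3 * 7.543 = 22.629 A
Step 2: Q_cell = I^2 * R = 22.629^2 * 0.0336 = 17.206 W
Step 3: Q_total = 41 * 17.206 = 705.45 W
Step 4: m_dot = Q_total / (cp * dT) = 705.45 / (4186 * 7.64) = 0.02206 kg/s

0.02206 kg/s


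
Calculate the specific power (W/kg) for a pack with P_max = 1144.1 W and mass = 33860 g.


Convert: m = 33860 g = 33.86 kg
SP = P / m = 1144.1 / 33.86 = 33.79 W/kg

33.79 W/kg


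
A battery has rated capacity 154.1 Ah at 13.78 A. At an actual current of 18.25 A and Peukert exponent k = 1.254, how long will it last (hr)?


t_rated = C / I_rated = 154.1 / 13.78 = 11.183 hr
(I_rated/I)^k = (0.75507)^1.254 = 0.70307
t = t_rated * (I_rated/I)^k = 11.183 * 0.70307 = 7.862 hr

7.862 hr


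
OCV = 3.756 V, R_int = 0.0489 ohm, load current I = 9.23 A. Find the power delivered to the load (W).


Step 1: V_terminal = OCV - I*R = 3.756 - 9.23 * 0.0489 = 3.3047 V
Step 2: P_out = V_terminal * I = 3.3047 * 9.23 = 30.50 W

30.50 W


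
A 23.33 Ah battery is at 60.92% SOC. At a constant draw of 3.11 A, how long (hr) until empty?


Step 1: remaining = SOC/100 * C_total = 60.92/100 * 23.33 = 14.213 Ah
Step 2: t = remaining / I = 14.213 / 3.11 = 4.570 hr

4.570 hr


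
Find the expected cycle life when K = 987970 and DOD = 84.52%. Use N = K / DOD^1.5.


DOD^1.5 = 777.03
N = K / DOD^1.5 = 987970 / 777.03 = 1271

1271 cycles


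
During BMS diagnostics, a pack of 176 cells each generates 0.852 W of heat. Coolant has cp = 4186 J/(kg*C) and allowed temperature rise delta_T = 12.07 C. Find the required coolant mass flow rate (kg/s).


Step 1: Total heat Q = 176 * 0.852 W = 149.95 W
Step 2: denom = cp * dT = 4186 * 12.07 = 50525
Step 3: m_dot = 149.95 / 50525 = 0.002968 kg/s

0.002968 kg/s


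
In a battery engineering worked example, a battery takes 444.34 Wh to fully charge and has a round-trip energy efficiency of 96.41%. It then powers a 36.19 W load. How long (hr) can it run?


Step 1: E_discharge = eta/100 * E_charge = 96.41/100 * 444.34 = 428.39 Wh
Step 2: t = E_discharge / P = 428.39 / 36.19 = 11.84 hr

11.84 hr


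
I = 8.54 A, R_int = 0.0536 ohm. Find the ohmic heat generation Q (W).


I^2 = 72.932
Q = 72.932 * 0.0536 = 3.909 W

3.909 W


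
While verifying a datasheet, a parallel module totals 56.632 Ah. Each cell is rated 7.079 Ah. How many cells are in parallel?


n = C_total / C_cell = 56.632 / 7.079 = 8

8


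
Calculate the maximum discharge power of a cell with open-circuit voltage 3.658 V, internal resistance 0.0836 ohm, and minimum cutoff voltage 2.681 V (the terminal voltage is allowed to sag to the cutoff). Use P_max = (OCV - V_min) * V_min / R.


dV = OCV - V_min = 0.977 V (so I_max = dV / R)
P_max = dV * V_min / R = 0.977 * 2.681 / 0.0836 = 31.33 W

31.33 W


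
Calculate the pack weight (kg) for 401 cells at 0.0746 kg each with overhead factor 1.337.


Cell mass sum = 401 * 0.0746 = 29.915 kg
With overhead 1.337: m_pack = 29.915 * 1.337 = 40.00 kg

40.00 kg


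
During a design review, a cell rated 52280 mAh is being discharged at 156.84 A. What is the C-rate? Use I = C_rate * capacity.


Convert: capacity = 52280 mAh = 52.28 Ah
C_rate = I / capacity = 156.84 / 52.28 = 3C

3C


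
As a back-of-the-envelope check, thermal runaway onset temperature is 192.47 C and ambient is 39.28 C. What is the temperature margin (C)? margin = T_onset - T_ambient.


margin = T_onset - T_ambient = 192.47 - 39.28 = 153.19 C

153.19 C


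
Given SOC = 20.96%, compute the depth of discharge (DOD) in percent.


DOD = 100 - SOC = 100 - 20.96 = 79.04%

79.04%


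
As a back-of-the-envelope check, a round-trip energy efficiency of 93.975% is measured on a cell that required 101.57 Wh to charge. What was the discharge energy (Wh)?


E_dis = eta/100 * E_chg = 93.975/100 * 101.57 = 95.45 Wh

95.45 Wh


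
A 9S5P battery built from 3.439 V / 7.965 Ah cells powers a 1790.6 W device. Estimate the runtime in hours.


Step 1: E_pack = Ns * V_cell * Np * C_cell = 9 * 3.439 * 5 * 7.965 = 1232.6 Wh
Step 2: t = E_pack / P = 1232.6 / 1790.6 = 0.6884 hr

0.6884 hr


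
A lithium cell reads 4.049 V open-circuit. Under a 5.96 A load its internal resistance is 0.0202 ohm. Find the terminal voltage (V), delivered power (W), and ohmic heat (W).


Step 1: V_terminal = OCV - I*R = 4.049 - 5.96 * 0.0202 = 3.9286 V
Step 2: P_out = V_terminal * I = 3.9286 * 5.96 = 23.41 W
Step 3: Q = I^2 * R = 5.96^2 * 0.0202 = 0.7175 W

V=3.9286 V, P=23.41 W, Q=0.7175 W


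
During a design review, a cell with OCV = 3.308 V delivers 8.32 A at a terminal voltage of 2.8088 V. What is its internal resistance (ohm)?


R = (OCV - V) / I = (3.308 - 2.8088) / 8.32 = 0.06000 ohm

0.06000 ohm


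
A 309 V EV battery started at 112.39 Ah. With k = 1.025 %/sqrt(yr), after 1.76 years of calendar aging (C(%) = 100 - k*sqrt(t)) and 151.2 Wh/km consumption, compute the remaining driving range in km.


Step 1: capacity retention = 100 - 1.025 * sqrt(1.76) = 100 - 1.025 * 1.3266 = 98.64%
Step 2: C_now = 112.39 * 98.64/100 = 110.86 Ah
Step 3: E_pack = V * C_now = 309 * 110.86 = 34256 Wh
Step 4: range = E_pack / consumption = 34256 / 151.2 = 226.6 km

226.6 km


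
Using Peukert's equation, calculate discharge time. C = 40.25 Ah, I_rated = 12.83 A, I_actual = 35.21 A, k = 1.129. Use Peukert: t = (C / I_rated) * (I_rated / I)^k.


Step 1: t_rated = C / I_rated = 40.25 / 12.83 = 3.1372 hr
Step 2: ratio = 12.83 / 35.21 = 0.36439
Step 3: ratio^k = 0.36439^1.129 = 0.3199
Step 4: t = t_rated * ratio^k = 3.1372 * 0.3199 = 1.004 hr

1.004 hr


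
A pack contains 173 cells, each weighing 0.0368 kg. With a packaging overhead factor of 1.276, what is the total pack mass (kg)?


m_pack = n * m_cell * overhead = 173 * 0.0368 * 1.276 = 8.124 kg

8.124 kg


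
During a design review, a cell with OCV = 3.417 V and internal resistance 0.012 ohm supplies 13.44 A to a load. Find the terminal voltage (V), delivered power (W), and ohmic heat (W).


Step 1: V_terminal = OCV - I*R = 3.417 - 13.44 * 0.012 = 3.2557 V
Step 2: P_out = V_terminal * I = 3.2557 * 13.44 = 43.76 W
Step 3: Q = I^2 * R = 13.44^2 * 0.012 = 2.168 W

V=3.2557 V, P=43.76 W, Q=2.168 W


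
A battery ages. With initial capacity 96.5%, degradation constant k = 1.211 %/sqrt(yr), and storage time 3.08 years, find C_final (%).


sqrt(t) = sqrt(3.08) = 1.755
C_final = 96.5 - 1.211 * 1.755 = 94.37%

94.37%


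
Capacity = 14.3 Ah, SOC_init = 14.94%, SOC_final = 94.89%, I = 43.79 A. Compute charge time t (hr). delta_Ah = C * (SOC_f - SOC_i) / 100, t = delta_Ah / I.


Step 1: dSOC = 94.89% - 14.94% = 79.95%
Step 2: delta_Ah = 14.3 * 79.95 / 100 = 11.433 Ah
Step 3: t = 11.433 / 43.79 = 0.2611 hr

0.2611 hr


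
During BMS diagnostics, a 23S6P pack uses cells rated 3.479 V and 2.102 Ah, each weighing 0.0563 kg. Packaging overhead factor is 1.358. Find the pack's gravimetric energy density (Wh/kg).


Step 1: V_pack = 23 * 3.479 = 80.017 V
Step 2: C_pack = 6 * 2.102 = 12.612 Ah
Step 3: E_pack = V_pack * C_pack = 80.017 * 12.612 = 1009.2 Wh
Step 4: m_pack = 23 * 6 * 0.0563 * 1.358 = 10.551 kg
Step 5: ED = E_pack / m_pack = 1009.2 / 10.551 = 95.65 Wh/kg

95.65 Wh/kg


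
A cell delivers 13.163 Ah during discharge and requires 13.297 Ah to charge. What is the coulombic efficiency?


Coulombic efficiency = 13.163/13.297 * 100% = 98.99%

98.99%


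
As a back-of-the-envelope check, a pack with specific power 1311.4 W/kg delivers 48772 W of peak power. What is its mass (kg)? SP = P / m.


m = P / SP = 48772 / 1311.4 = 37.19 kg

37.19 kg


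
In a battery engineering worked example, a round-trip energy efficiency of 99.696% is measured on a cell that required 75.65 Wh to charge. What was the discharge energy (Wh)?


E_dis = eta/100 * E_chg = 99.696/100 * 75.65 = 75.42 Wh

75.42 Wh


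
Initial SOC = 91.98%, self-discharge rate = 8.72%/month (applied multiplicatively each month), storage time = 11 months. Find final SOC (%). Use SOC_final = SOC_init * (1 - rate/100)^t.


Monthly retention factor = 1 - 8.72/100 = 0.9128
Over 11 months: factor^11 = 0.36655
SOC_final = 91.98 * 0.36655 = 33.72%

33.72%


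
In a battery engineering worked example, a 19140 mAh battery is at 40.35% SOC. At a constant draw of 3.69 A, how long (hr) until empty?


Convert: C_total = 19140 mAh = 19.14 Ah
Step 1: remaining = SOC/100 * C_total = 40.35/100 * 19.14 = 7.723 Ah
Step 2: t = remaining / I = 7.723 / 3.69 = 2.093 hr

2.093 hr


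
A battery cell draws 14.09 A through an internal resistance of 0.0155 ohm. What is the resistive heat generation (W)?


Q = I^2 * R = 14.09^2 * 0.0155 = 3.077 W

3.077 W


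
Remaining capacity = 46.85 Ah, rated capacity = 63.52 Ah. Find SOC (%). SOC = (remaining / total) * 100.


SOC = (remaining / total) * 100 = (46.85 / 63.52) * 100 = 73.76%

73.76%


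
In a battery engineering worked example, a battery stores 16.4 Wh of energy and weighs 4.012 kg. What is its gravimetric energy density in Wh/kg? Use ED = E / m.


ED = E / m = 16.4 / 4.012 = 4.088 Wh/kg

4.088 Wh/kg


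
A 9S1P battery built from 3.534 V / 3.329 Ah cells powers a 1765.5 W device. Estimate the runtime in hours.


Step 1: E_pack = Ns * V_cell * Np * C_cell = 9 * 3.534 * 1 * 3.329 = 105.88 Wh
Step 2: t = E_pack / P = 105.88 / 1765.5 = 0.05997 hr

0.05997 hr


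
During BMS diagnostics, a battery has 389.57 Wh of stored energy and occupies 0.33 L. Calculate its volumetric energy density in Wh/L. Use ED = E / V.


ED = E / V = 389.57 / 0.33 = 1181 Wh/L

1181 Wh/L


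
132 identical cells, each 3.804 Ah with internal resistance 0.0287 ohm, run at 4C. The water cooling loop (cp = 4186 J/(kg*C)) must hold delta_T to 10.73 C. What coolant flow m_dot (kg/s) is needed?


Step 1: I = 4 * 3.804 = 15.216 A
Step 2: Q_cell = I^2 * R = 15.216^2 * 0.0287 = 6.6448 W
Step 3: Q_total = 132 * 6.6448 = 877.11 W
Step 4: m_dot = Q_total / (cp * dT) = 877.11 / (4186 * 10.73) = 0.01953 kg/s

0.01953 kg/s


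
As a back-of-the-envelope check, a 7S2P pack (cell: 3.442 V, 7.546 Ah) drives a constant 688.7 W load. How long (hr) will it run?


Step 1: E_pack = Ns * V_cell * Np * C_cell = 7 * 3.442 * 2 * 7.546 = 363.63 Wh
Step 2: t = E_pack / P = 363.63 / 688.7 = 0.5280 hr

0.5280 hr


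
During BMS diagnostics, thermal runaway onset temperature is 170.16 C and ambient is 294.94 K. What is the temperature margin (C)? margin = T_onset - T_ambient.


Convert: T_ambient = 294.94 K = 21.79 C
margin = 170.16 - 21.79 = 148.37 C

148.37 C


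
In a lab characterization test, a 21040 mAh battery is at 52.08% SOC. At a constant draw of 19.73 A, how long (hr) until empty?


Convert: C_total = 21040 mAh = 21.04 Ah
Step 1: remaining = SOC/100 * C_total = 52.08/100 * 21.04 = 10.958 Ah
Step 2: t = remaining / I = 10.958 / 19.73 = 0.5554 hr

0.5554 hr


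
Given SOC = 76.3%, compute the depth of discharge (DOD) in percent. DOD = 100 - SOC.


DOD = 100 - SOC = 100 - 76.3 = 23.7%

23.7%


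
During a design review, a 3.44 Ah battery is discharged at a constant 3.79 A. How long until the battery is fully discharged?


t = capacity / current = 3.44 / 3.79 = 0.9077 hr

0.9077 hr


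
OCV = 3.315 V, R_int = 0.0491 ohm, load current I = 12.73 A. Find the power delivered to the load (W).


Step 1: V_terminal = OCV - I*R = 3.315 - 12.73 * 0.0491 = 2.69 V
Step 2: P_out = V_terminal * I = 2.69 * 12.73 = 34.24 W

34.24 W


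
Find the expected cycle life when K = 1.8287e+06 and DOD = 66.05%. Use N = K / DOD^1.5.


DOD^1.5 = 536.8
N = K / DOD^1.5 = 1.8287e+06 / 536.8 = 3407

3407 cycles


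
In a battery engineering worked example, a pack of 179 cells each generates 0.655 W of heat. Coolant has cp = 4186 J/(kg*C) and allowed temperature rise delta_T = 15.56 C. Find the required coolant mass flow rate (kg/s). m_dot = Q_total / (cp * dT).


Step 1: Total heat Q = 179 * 0.655 W = 117.25 W
Step 2: denom = cp * dT = 4186 * 15.56 = 65134
Step 3: m_dot = 117.25 / 65134 = 0.001800 kg/s

0.001800 kg/s


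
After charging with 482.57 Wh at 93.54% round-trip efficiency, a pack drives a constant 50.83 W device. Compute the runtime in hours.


Step 1: E_discharge = eta/100 * E_charge = 93.54/100 * 482.57 = 451.4 Wh
Step 2: t = E_discharge / P = 451.4 / 50.83 = 8.881 hr

8.881 hr


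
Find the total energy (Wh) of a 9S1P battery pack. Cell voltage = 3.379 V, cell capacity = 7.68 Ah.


E = Ns * Vcell * Np * Ccell = 9 * 3.379 * 1 * 7.68 = 233.6 Wh

233.6 Wh


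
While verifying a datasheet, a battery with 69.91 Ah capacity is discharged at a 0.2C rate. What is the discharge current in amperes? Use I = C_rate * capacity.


I = C_rate * capacity = 0.2 * 69.91 = 13.982 A

13.982 A


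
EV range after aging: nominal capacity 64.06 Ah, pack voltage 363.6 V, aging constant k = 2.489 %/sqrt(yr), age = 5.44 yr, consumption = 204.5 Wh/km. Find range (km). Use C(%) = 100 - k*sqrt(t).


Step 1: capacity retention = 100 - 2.489 * sqrt(5.44) = 100 - 2.489 * 2.3324 = 94.195%
Step 2: C_now = 64.06 * 94.195/100 = 60.341 Ah
Step 3: E_pack = V * C_now = 363.6 * 60.341 = 21940 Wh
Step 4: range = E_pack / consumption = 21940 / 204.5 = 107.3 km

107.3 km


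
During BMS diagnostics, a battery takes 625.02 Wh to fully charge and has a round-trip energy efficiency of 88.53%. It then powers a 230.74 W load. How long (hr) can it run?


Step 1: E_discharge = eta/100 * E_charge = 88.53/100 * 625.02 = 553.33 Wh
Step 2: t = E_discharge / P = 553.33 / 230.74 = 2.398 hr

2.398 hr


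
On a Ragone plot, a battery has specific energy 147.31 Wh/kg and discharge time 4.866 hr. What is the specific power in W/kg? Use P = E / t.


Specific power = 147.31 Wh/kg / 4.866 hr = 30.27 W/kg

30.27 W/kg


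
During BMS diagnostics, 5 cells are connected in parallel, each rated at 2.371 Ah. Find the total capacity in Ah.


Parallel capacities add: 5 * 2.371 Ah = 11.855 Ah

11.855 Ah


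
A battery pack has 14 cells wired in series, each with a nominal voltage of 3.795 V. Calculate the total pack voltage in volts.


With 14 cells in series at 3.795 V each, V_pack = 53.13 V

53.13 V


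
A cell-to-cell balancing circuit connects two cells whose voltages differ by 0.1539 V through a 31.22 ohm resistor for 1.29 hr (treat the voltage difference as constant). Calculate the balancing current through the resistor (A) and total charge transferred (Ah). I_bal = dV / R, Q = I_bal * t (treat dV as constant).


First, Ohm's law: I_bal = 0.1539 V / 31.22 ohm = 0.0049295 A
Then Q = I * t = 0.0049295 A * 1.29 hr = 0.006359 Ah

I=0.0049295 A, Q=0.006359 Ah


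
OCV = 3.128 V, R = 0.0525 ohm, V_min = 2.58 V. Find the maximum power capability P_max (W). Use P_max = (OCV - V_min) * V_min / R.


dV = OCV - V_min = 0.548 V (so I_max = dV / R)
P_max = dV * V_min / R = 0.548 * 2.58 / 0.0525 = 26.93 W

26.93 W


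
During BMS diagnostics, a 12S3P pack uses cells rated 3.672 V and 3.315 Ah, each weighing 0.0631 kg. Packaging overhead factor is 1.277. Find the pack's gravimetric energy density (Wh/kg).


Step 1: V_pack = 12 * 3.672 = 44.064 V
Step 2: C_pack = 3 * 3.315 = 9.945 Ah
Step 3: E_pack = V_pack * C_pack = 44.064 * 9.945 = 438.22 Wh
Step 4: m_pack = 12 * 3 * 0.0631 * 1.277 = 2.9008 kg
Step 5: ED = E_pack / m_pack = 438.22 / 2.9008 = 151.1 Wh/kg

151.1 Wh/kg


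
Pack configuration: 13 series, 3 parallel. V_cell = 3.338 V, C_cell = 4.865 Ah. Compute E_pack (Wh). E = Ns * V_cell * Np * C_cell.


V_pack = 13 * 3.338 = 43.394 V
C_pack = 3 * 4.865 = 14.595 Ah
E = V_pack * C_pack = 43.394 * 14.595 = 633.3 Wh

633.3 Wh


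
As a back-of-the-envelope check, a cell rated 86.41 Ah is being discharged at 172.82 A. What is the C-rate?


Rearranging: C_rate = 172.82 / 86.41 = 2C

2C


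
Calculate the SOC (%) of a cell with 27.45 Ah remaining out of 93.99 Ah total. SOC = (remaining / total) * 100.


SOC% = 27.45 / 93.99 * 100 = 29.21%

29.21%


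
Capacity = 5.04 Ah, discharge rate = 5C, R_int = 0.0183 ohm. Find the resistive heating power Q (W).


Step 1: I = C_rate * capacity = 5 * 5.04 = 25.2 A
Step 2: Q = I^2 * R = 25.2^2 * 0.0183 = 635.04 * 0.0183 = 11.62 W

11.62 W


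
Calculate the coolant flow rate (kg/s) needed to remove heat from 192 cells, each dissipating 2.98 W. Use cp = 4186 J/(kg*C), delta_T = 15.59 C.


Q_total = 192 * 2.98 = 572.16 W
m_dot = Q_total / (cp * dT) = 572.16 / (4186 * 15.59) = 0.008767 kg/s

0.008767 kg/s


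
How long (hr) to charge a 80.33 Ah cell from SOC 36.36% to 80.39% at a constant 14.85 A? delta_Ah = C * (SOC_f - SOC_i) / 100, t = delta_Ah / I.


delta_Ah = 80.33 * (80.39 - 36.36) / 100 = 35.369 Ah
t = delta_Ah / I = 35.369 / 14.85 = 2.382 hr

2.382 hr


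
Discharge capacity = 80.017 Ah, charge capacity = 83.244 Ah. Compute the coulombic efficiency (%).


eta_c = Q_dis / Q_chg * 100 = 80.017 / 83.244 * 100 = 96.12%

96.12%


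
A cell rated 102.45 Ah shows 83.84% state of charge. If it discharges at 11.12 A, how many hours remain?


Step 1: remaining = SOC/100 * C_total = 83.84/100 * 102.45 = 85.894 Ah
Step 2: t = remaining / I = 85.894 / 11.12 = 7.724 hr

7.724 hr


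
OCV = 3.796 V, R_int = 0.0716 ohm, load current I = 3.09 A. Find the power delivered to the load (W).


Step 1: V_terminal = OCV - I*R = 3.796 - 3.09 * 0.0716 = 3.5748 V
Step 2: P_out = V_terminal * I = 3.5748 * 3.09 = 11.05 W

11.05 W


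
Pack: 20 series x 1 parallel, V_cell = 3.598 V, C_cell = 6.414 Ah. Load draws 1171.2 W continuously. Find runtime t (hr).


Step 1: E_pack = Ns * V_cell * Np * C_cell = 20 * 3.598 * 1 * 6.414 = 461.55 Wh
Step 2: t = E_pack / P = 461.55 / 1171.2 = 0.3941 hr

0.3941 hr


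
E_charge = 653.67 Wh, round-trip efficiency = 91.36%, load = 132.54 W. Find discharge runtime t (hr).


Step 1: E_discharge = eta/100 * E_charge = 91.36/100 * 653.67 = 597.19 Wh
Step 2: t = E_discharge / P = 597.19 / 132.54 = 4.506 hr

4.506 hr


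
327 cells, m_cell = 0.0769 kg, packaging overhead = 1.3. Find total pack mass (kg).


Cell mass sum = 327 * 0.0769 = 25.146 kg
With overhead 1.3: m_pack = 25.146 * 1.3 = 32.69 kg

32.69 kg


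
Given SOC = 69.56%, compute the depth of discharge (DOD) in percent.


Complement of SOC: DOD = 100% - 69.56% = 30.44%

30.44%


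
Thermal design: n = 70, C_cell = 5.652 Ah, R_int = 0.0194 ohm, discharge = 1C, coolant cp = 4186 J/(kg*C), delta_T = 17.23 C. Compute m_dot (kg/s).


Step 1: I = 1 * 5.652 = 5.652 A
Step 2: Q_cell = I^2 * R = 5.652^2 * 0.0194 = 0.61974 W
Step 3: Q_total = 70 * 0.61974 = 43.382 W
Step 4: m_dot = Q_total / (cp * dT) = 43.382 / (4186 * 17.23) = 6.015e-04 kg/s

6.015e-04 kg/s


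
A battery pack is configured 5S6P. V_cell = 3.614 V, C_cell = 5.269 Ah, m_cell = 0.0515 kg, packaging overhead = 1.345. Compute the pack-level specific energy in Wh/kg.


Step 1: V_pack = 5 * 3.614 = 18.07 V
Step 2: C_pack = 6 * 5.269 = 31.614 Ah
Step 3: E_pack = V_pack * C_pack = 18.07 * 31.614 = 571.26 Wh
Step 4: m_pack = 5 * 6 * 0.0515 * 1.345 = 2.078 kg
Step 5: ED = E_pack / m_pack = 571.26 / 2.078 = 274.9 Wh/kg

274.9 Wh/kg


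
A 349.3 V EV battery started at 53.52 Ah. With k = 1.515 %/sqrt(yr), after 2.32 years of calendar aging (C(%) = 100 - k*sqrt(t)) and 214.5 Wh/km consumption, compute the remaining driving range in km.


Step 1: capacity retention = 100 - 1.515 * sqrt(2.32) = 100 - 1.515 * 1.5232 = 97.692%
Step 2: C_now = 53.52 * 97.692/100 = 52.285 Ah
Step 3: E_pack = V * C_now = 349.3 * 52.285 = 18263 Wh
Step 4: range = E_pack / consumption = 18263 / 214.5 = 85.14 km

85.14 km


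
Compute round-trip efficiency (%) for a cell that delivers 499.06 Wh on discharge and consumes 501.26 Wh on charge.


eta_e = E_dis / E_chg * 100 = 499.06 / 501.26 * 100 = 99.56%

99.56%


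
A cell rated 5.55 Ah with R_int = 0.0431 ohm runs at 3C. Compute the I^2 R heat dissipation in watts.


Step 1: I = C_rate * capacity = 3 * 5.55 = 16.65 A
Step 2: Q = I^2 * R = 16.65^2 * 0.0431 = 277.22 * 0.0431 = 11.95 W

11.95 W


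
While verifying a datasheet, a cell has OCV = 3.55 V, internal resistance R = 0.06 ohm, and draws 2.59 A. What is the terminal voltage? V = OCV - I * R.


V = OCV - I*R = 3.55 - 2.59 * 0.06 = 3.395 V

3.395 V


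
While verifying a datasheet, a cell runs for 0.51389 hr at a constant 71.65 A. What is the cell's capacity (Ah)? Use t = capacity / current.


C = I * t = 71.65 * 0.51389 = 36.82 Ah

36.82 Ah


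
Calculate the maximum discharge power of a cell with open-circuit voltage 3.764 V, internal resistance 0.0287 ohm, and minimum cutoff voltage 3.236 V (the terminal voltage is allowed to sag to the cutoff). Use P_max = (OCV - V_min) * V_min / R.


P_max = (OCV - V_min) * V_min / R = (3.764 - 3.236) * 3.236 / 0.0287 = 0.528 * 3.236 / 0.0287 = 59.53 W

59.53 W


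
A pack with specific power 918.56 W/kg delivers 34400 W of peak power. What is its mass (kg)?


m = P / SP = 34400 / 918.56 = 37.45 kg

37.45 kg


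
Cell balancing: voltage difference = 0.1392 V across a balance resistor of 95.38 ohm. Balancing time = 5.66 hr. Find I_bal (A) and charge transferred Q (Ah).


I_bal = dV / R = 0.1392 / 95.38 = 0.0014594 A
Q = I_bal * t = 0.0014594 * 5.66 = 0.008260 Ah

I=0.0014594 A, Q=0.008260 Ah


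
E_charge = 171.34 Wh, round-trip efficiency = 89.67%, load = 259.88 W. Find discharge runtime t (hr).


Step 1: E_discharge = eta/100 * E_charge = 89.67/100 * 171.34 = 153.64 Wh
Step 2: t = E_discharge / P = 153.64 / 259.88 = 0.5912 hr

0.5912 hr


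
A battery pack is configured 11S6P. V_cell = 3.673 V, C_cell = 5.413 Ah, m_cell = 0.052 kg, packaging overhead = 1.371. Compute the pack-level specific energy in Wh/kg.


Step 1: V_pack = 11 * 3.673 = 40.403 V
Step 2: C_pack = 6 * 5.413 = 32.478 Ah
Step 3: E_pack = V_pack * C_pack = 40.403 * 32.478 = 1312.2 Wh
Step 4: m_pack = 11 * 6 * 0.052 * 1.371 = 4.7053 kg
Step 5: ED = E_pack / m_pack = 1312.2 / 4.7053 = 278.9 Wh/kg

278.9 Wh/kg


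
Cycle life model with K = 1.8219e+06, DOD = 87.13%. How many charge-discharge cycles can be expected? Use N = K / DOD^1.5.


Step 1: DOD^1.5 = 87.13^1.5 = 813.3
Step 2: N = 1.8219e+06 / 813.3 = 2240 cycles

2240 cycles


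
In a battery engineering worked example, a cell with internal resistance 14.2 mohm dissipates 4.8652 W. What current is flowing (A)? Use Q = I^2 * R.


Convert: R = 14.2 mohm = 0.0142 ohm
I = sqrt(Q / R) = sqrt(4.8652 / 0.0142) = sqrt(342.62) = 18.51 A

18.51 A


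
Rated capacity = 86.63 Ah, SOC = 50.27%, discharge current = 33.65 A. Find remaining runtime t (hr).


Step 1: remaining = SOC/100 * C_total = 50.27/100 * 86.63 = 43.549 Ah
Step 2: t = remaining / I = 43.549 / 33.65 = 1.294 hr

1.294 hr


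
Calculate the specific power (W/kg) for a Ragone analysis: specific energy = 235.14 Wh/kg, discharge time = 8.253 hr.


Specific power = 235.14 Wh/kg / 8.253 hr = 28.49 W/kg

28.49 W/kg


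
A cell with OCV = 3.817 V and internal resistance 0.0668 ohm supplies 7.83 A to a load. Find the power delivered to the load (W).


Step 1: V_terminal = OCV - I*R = 3.817 - 7.83 * 0.0668 = 3.294 V
Step 2: P_out = V_terminal * I = 3.294 * 7.83 = 25.79 W

25.79 W


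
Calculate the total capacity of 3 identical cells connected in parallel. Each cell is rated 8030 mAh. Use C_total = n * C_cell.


Convert: C_cell = 8030 mAh = 8.03 Ah
C_total = 3 * 8.03 = 24.09 Ah

24.09 Ah


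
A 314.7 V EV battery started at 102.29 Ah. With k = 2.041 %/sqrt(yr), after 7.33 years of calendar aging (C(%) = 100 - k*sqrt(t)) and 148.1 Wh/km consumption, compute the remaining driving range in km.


Step 1: capacity retention = 100 - 2.041 * sqrt(7.33) = 100 - 2.041 * 2.7074 = 94.474%
Step 2: C_now = 102.29 * 94.474/100 = 96.637 Ah
Step 3: E_pack = V * C_now = 314.7 * 96.637 = 30412 Wh
Step 4: range = E_pack / consumption = 30412 / 148.1 = 205.3 km

205.3 km


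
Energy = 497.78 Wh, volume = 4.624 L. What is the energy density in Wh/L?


Volumetric ED = 497.78 Wh / 4.624 L = 107.7 Wh/L

107.7 Wh/L


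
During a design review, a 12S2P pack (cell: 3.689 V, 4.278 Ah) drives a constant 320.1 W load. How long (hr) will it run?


Step 1: E_pack = Ns * V_cell * Np * C_cell = 12 * 3.689 * 2 * 4.278 = 378.76 Wh
Step 2: t = E_pack / P = 378.76 / 320.1 = 1.183 hr

1.183 hr


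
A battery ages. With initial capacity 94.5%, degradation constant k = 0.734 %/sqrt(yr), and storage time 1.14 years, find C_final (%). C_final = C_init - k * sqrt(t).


Step 1: sqrt(1.14 yr) = 1.0677
Step 2: drop = 0.734 * 1.0677 = 0.78369
Step 3: C_final = 94.5 - 0.78369 = 93.72%

93.72%


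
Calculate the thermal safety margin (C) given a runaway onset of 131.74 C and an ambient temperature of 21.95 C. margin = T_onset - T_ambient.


Safety margin = 131.74 C - 21.95 C = 109.79 C

109.79 C


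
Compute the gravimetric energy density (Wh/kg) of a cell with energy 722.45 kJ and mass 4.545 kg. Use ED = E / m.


Convert: E = 722.45 kJ = 200.68 Wh
ED = E / m = 200.68 / 4.545 = 44.15 Wh/kg

44.15 Wh/kg


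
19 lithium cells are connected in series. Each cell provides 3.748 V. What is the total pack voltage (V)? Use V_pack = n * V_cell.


Series voltages add: 19 * 3.748 V = 71.212 V

71.212 V


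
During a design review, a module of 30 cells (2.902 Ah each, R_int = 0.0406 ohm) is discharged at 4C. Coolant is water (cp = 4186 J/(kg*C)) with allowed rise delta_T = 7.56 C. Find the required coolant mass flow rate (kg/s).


Step 1: I = 4 * 2.902 = 11.608 A
Step 2: Q_cell = I^2 * R = 11.608^2 * 0.0406 = 5.4707 W
Step 3: Q_total = 30 * 5.4707 = 164.12 W
Step 4: m_dot = Q_total / (cp * dT) = 164.12 / (4186 * 7.56) = 0.005186 kg/s

0.005186 kg/s


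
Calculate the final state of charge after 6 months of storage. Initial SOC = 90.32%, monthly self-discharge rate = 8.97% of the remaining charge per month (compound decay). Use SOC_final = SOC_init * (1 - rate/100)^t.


decay = (1 - 8.97/100)^6 = 0.56899
SOC_final = 90.32 * 0.56899 = 51.39%

51.39%


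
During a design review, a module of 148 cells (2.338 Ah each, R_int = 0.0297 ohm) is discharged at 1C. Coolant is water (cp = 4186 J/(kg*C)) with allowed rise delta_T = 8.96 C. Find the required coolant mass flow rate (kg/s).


Step 1: I = 1 * 2.338 = 2.338 A
Step 2: Q_cell = I^2 * R = 2.338^2 * 0.0297 = 0.16235 W
Step 3: Q_total = 148 * 0.16235 = 24.028 W
Step 4: m_dot = Q_total / (cp * dT) = 24.028 / (4186 * 8.96) = 6.406e-04 kg/s

6.406e-04 kg/s


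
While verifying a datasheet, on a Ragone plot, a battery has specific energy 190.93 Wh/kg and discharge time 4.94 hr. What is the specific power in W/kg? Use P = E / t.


P_specific = E / t = 190.93 / 4.94 = 38.65 W/kg

38.65 W/kg
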